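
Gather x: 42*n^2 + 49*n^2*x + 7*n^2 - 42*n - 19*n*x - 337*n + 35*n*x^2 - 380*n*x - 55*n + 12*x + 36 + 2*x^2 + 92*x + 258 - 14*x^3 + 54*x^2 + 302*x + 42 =49*n^2 - 434*n - 14*x^3 + x^2*(35*n + 56) + x*(49*n^2 - 399*n + 406) + 336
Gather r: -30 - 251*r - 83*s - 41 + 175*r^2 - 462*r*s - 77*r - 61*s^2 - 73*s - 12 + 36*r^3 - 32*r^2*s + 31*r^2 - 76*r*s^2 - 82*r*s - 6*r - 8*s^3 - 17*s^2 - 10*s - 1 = 36*r^3 + r^2*(206 - 32*s) + r*(-76*s^2 - 544*s - 334) - 8*s^3 - 78*s^2 - 166*s - 84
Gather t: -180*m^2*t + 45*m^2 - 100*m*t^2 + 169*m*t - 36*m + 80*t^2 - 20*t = 45*m^2 - 36*m + t^2*(80 - 100*m) + t*(-180*m^2 + 169*m - 20)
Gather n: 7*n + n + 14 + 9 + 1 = 8*n + 24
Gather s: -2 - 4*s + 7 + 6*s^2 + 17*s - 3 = 6*s^2 + 13*s + 2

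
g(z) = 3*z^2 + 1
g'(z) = 6*z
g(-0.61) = 2.12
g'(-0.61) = -3.66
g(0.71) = 2.51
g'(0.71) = 4.26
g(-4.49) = 61.48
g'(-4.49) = -26.94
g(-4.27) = 55.70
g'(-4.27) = -25.62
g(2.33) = 17.29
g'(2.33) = 13.98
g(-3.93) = 47.33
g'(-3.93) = -23.58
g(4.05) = 50.21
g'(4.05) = 24.30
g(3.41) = 35.88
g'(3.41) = 20.46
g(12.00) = 433.00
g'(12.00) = 72.00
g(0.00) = 1.00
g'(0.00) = 0.00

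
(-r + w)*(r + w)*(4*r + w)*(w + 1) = -4*r^3*w - 4*r^3 - r^2*w^2 - r^2*w + 4*r*w^3 + 4*r*w^2 + w^4 + w^3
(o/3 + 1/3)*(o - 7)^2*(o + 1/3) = o^4/3 - 38*o^3/9 + 92*o^2/9 + 182*o/9 + 49/9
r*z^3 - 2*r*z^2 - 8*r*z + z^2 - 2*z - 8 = (z - 4)*(z + 2)*(r*z + 1)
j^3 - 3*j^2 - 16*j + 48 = (j - 4)*(j - 3)*(j + 4)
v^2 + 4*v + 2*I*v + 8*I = (v + 4)*(v + 2*I)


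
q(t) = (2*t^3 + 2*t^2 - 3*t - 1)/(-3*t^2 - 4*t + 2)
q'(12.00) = -0.67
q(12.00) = -7.76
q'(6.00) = -0.68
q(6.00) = -3.73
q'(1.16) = -1.13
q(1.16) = -0.20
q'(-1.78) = 4.05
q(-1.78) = 1.56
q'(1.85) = -0.79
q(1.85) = -0.83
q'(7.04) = -0.67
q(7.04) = -4.43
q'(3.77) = -0.69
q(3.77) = -2.21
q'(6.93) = -0.67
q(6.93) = -4.36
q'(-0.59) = -0.94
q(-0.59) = 0.32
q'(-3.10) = -0.68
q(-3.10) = 2.22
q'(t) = (6*t + 4)*(2*t^3 + 2*t^2 - 3*t - 1)/(-3*t^2 - 4*t + 2)^2 + (6*t^2 + 4*t - 3)/(-3*t^2 - 4*t + 2) = (-6*t^4 - 16*t^3 - 5*t^2 + 2*t - 10)/(9*t^4 + 24*t^3 + 4*t^2 - 16*t + 4)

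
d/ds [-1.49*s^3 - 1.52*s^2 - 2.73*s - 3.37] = -4.47*s^2 - 3.04*s - 2.73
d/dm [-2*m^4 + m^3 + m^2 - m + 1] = -8*m^3 + 3*m^2 + 2*m - 1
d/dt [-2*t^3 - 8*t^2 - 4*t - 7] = -6*t^2 - 16*t - 4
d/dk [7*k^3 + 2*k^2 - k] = 21*k^2 + 4*k - 1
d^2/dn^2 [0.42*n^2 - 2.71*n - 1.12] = 0.840000000000000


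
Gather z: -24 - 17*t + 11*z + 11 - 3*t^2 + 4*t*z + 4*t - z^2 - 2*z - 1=-3*t^2 - 13*t - z^2 + z*(4*t + 9) - 14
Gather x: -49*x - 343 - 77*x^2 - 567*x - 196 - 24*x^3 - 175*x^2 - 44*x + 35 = -24*x^3 - 252*x^2 - 660*x - 504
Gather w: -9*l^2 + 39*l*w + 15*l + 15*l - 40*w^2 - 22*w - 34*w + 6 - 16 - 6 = -9*l^2 + 30*l - 40*w^2 + w*(39*l - 56) - 16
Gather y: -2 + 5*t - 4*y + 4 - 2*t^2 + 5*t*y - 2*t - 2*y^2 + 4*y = -2*t^2 + 5*t*y + 3*t - 2*y^2 + 2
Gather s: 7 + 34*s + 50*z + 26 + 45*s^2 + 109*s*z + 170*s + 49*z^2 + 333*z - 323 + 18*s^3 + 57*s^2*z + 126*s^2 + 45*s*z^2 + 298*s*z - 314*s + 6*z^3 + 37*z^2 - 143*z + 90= 18*s^3 + s^2*(57*z + 171) + s*(45*z^2 + 407*z - 110) + 6*z^3 + 86*z^2 + 240*z - 200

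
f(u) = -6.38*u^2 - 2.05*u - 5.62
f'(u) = -12.76*u - 2.05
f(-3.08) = -59.83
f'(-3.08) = 37.25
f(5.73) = -226.84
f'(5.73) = -75.16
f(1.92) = -33.08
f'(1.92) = -26.55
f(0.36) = -7.18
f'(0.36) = -6.64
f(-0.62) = -6.80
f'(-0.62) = 5.86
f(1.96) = -34.15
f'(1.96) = -27.06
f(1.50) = -23.05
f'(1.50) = -21.19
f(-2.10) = -29.45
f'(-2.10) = 24.75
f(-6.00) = -223.00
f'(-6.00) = 74.51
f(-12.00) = -899.74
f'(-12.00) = 151.07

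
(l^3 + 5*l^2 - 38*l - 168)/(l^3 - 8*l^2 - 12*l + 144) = (l + 7)/(l - 6)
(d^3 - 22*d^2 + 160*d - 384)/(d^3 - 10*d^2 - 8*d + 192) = (d - 8)/(d + 4)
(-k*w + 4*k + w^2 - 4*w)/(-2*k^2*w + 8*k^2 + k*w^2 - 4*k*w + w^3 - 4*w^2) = 1/(2*k + w)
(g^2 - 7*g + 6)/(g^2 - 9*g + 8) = (g - 6)/(g - 8)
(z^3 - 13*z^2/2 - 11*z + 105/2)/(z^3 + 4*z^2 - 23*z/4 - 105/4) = 2*(z - 7)/(2*z + 7)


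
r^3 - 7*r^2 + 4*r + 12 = (r - 6)*(r - 2)*(r + 1)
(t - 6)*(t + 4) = t^2 - 2*t - 24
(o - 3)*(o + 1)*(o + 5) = o^3 + 3*o^2 - 13*o - 15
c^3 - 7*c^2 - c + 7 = (c - 7)*(c - 1)*(c + 1)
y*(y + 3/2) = y^2 + 3*y/2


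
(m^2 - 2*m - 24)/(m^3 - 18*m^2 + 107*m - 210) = (m + 4)/(m^2 - 12*m + 35)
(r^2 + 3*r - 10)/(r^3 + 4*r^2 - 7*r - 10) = 1/(r + 1)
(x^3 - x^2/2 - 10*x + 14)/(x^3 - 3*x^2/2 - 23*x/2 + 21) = (x - 2)/(x - 3)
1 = 1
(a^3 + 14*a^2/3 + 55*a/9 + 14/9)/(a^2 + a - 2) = (9*a^2 + 24*a + 7)/(9*(a - 1))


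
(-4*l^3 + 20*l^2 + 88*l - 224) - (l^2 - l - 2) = -4*l^3 + 19*l^2 + 89*l - 222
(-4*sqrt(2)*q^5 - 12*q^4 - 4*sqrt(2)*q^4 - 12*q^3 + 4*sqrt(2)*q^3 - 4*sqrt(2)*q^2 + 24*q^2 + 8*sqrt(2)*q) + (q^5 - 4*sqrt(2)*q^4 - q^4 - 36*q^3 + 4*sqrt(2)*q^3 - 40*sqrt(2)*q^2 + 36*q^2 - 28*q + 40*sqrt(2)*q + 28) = -4*sqrt(2)*q^5 + q^5 - 13*q^4 - 8*sqrt(2)*q^4 - 48*q^3 + 8*sqrt(2)*q^3 - 44*sqrt(2)*q^2 + 60*q^2 - 28*q + 48*sqrt(2)*q + 28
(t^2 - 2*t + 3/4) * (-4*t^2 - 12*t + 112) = -4*t^4 - 4*t^3 + 133*t^2 - 233*t + 84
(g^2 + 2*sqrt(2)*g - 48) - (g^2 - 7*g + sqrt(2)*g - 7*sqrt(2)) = sqrt(2)*g + 7*g - 48 + 7*sqrt(2)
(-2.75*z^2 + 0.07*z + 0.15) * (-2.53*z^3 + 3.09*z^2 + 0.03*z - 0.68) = 6.9575*z^5 - 8.6746*z^4 - 0.2457*z^3 + 2.3356*z^2 - 0.0431*z - 0.102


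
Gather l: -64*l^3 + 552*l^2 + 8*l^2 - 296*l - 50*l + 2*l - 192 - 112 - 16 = -64*l^3 + 560*l^2 - 344*l - 320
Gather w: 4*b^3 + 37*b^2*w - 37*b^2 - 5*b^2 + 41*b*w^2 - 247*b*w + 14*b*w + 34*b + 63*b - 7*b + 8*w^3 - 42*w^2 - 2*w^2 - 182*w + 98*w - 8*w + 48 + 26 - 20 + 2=4*b^3 - 42*b^2 + 90*b + 8*w^3 + w^2*(41*b - 44) + w*(37*b^2 - 233*b - 92) + 56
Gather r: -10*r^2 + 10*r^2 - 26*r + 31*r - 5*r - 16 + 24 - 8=0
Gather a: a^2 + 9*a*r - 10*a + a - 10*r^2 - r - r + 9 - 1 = a^2 + a*(9*r - 9) - 10*r^2 - 2*r + 8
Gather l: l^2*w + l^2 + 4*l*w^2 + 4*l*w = l^2*(w + 1) + l*(4*w^2 + 4*w)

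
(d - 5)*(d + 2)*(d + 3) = d^3 - 19*d - 30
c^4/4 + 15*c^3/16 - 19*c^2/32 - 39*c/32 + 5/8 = (c/4 + 1)*(c - 1)*(c - 1/2)*(c + 5/4)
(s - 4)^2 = s^2 - 8*s + 16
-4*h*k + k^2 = k*(-4*h + k)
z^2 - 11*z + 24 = (z - 8)*(z - 3)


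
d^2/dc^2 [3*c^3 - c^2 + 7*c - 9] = 18*c - 2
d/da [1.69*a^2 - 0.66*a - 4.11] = 3.38*a - 0.66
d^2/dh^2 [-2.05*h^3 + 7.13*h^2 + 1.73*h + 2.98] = 14.26 - 12.3*h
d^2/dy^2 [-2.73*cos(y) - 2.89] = 2.73*cos(y)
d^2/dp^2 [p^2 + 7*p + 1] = 2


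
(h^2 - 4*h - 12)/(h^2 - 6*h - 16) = (h - 6)/(h - 8)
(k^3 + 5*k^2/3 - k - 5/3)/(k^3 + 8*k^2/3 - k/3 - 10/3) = (k + 1)/(k + 2)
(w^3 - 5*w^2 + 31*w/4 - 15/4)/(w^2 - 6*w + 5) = (w^2 - 4*w + 15/4)/(w - 5)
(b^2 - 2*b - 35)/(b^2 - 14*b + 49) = (b + 5)/(b - 7)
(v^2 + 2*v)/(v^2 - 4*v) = (v + 2)/(v - 4)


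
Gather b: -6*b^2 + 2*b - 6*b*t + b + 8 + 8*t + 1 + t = -6*b^2 + b*(3 - 6*t) + 9*t + 9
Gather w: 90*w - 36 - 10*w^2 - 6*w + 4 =-10*w^2 + 84*w - 32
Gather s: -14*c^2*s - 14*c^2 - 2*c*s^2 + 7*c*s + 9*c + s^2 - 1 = -14*c^2 + 9*c + s^2*(1 - 2*c) + s*(-14*c^2 + 7*c) - 1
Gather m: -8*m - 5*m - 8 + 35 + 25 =52 - 13*m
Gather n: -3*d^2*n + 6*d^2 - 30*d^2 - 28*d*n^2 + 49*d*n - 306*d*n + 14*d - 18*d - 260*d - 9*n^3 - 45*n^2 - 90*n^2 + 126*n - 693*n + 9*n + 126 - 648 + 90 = -24*d^2 - 264*d - 9*n^3 + n^2*(-28*d - 135) + n*(-3*d^2 - 257*d - 558) - 432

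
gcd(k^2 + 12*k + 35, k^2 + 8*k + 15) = k + 5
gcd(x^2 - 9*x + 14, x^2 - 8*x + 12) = x - 2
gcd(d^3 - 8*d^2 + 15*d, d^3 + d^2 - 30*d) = d^2 - 5*d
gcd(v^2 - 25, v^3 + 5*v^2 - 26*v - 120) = v - 5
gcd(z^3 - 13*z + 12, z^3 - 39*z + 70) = 1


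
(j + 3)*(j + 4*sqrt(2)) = j^2 + 3*j + 4*sqrt(2)*j + 12*sqrt(2)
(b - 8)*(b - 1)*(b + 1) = b^3 - 8*b^2 - b + 8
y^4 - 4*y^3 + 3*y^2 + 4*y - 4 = (y - 2)^2*(y - 1)*(y + 1)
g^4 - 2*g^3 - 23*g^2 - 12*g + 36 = (g - 6)*(g - 1)*(g + 2)*(g + 3)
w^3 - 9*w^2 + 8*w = w*(w - 8)*(w - 1)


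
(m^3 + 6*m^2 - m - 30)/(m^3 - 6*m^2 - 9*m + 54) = (m^2 + 3*m - 10)/(m^2 - 9*m + 18)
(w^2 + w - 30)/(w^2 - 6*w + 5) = (w + 6)/(w - 1)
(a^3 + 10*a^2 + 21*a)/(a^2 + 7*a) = a + 3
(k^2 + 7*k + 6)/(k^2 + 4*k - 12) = (k + 1)/(k - 2)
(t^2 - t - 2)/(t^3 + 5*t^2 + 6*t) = (t^2 - t - 2)/(t*(t^2 + 5*t + 6))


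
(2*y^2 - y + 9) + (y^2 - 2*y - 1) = 3*y^2 - 3*y + 8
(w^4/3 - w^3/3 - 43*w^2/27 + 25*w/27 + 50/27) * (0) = 0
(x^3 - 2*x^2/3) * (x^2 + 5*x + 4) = x^5 + 13*x^4/3 + 2*x^3/3 - 8*x^2/3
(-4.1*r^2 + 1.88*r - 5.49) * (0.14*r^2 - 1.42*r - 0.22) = -0.574*r^4 + 6.0852*r^3 - 2.5362*r^2 + 7.3822*r + 1.2078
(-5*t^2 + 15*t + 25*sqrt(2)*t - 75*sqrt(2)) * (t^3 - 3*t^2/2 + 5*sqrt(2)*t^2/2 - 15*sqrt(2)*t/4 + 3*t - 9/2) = -5*t^5 + 25*sqrt(2)*t^4/2 + 45*t^4/2 - 225*sqrt(2)*t^3/4 + 175*t^3/2 - 495*t^2 + 525*sqrt(2)*t^2/4 - 675*sqrt(2)*t/2 + 495*t + 675*sqrt(2)/2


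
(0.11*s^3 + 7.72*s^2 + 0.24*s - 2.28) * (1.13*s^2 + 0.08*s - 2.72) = 0.1243*s^5 + 8.7324*s^4 + 0.5896*s^3 - 23.5556*s^2 - 0.8352*s + 6.2016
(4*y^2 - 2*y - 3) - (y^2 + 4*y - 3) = 3*y^2 - 6*y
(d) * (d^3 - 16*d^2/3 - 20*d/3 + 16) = d^4 - 16*d^3/3 - 20*d^2/3 + 16*d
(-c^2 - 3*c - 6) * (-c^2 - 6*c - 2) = c^4 + 9*c^3 + 26*c^2 + 42*c + 12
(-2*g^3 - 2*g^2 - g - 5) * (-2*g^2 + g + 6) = 4*g^5 + 2*g^4 - 12*g^3 - 3*g^2 - 11*g - 30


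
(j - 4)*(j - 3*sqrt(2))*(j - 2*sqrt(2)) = j^3 - 5*sqrt(2)*j^2 - 4*j^2 + 12*j + 20*sqrt(2)*j - 48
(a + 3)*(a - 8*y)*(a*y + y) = a^3*y - 8*a^2*y^2 + 4*a^2*y - 32*a*y^2 + 3*a*y - 24*y^2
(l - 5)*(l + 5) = l^2 - 25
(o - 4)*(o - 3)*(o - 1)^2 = o^4 - 9*o^3 + 27*o^2 - 31*o + 12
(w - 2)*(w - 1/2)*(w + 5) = w^3 + 5*w^2/2 - 23*w/2 + 5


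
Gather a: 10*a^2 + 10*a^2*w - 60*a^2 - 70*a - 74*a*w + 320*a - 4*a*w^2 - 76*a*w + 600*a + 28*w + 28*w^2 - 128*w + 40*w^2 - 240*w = a^2*(10*w - 50) + a*(-4*w^2 - 150*w + 850) + 68*w^2 - 340*w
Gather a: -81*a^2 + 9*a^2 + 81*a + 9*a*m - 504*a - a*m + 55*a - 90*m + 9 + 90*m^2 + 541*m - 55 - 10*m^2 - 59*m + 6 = -72*a^2 + a*(8*m - 368) + 80*m^2 + 392*m - 40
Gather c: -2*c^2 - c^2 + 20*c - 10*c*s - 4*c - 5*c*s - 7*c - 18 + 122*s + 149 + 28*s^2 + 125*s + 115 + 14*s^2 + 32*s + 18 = -3*c^2 + c*(9 - 15*s) + 42*s^2 + 279*s + 264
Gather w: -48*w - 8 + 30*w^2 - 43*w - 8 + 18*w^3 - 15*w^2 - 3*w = 18*w^3 + 15*w^2 - 94*w - 16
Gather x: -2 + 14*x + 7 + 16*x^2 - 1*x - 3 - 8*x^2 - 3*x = 8*x^2 + 10*x + 2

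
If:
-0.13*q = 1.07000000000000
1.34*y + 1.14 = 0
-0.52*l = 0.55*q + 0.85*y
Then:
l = 10.10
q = -8.23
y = -0.85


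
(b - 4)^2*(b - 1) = b^3 - 9*b^2 + 24*b - 16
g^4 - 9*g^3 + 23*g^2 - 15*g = g*(g - 5)*(g - 3)*(g - 1)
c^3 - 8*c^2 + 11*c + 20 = (c - 5)*(c - 4)*(c + 1)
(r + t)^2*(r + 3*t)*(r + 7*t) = r^4 + 12*r^3*t + 42*r^2*t^2 + 52*r*t^3 + 21*t^4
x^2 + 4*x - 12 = (x - 2)*(x + 6)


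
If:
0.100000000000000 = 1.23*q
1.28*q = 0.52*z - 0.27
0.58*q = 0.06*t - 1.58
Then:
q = 0.08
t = 27.12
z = 0.72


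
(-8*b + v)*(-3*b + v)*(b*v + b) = 24*b^3*v + 24*b^3 - 11*b^2*v^2 - 11*b^2*v + b*v^3 + b*v^2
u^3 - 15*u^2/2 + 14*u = u*(u - 4)*(u - 7/2)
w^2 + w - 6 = (w - 2)*(w + 3)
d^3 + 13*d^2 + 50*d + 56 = (d + 2)*(d + 4)*(d + 7)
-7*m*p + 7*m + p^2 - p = (-7*m + p)*(p - 1)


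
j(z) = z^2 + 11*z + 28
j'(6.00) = 23.00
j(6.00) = 130.00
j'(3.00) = 17.00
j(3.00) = 70.00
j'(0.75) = 12.50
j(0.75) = 36.81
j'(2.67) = 16.34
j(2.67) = 64.50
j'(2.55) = 16.10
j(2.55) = 62.55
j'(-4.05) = 2.90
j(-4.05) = -0.15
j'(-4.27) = 2.46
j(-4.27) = -0.74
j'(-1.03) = 8.94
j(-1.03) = 17.73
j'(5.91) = 22.82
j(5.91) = 127.94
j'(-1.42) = 8.16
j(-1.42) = 14.40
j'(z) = 2*z + 11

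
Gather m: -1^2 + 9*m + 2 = 9*m + 1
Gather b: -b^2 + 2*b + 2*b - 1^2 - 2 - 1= -b^2 + 4*b - 4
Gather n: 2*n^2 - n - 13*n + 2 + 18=2*n^2 - 14*n + 20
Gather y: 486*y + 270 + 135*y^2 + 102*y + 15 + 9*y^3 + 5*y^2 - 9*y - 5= 9*y^3 + 140*y^2 + 579*y + 280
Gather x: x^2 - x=x^2 - x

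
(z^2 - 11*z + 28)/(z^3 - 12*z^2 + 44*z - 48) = (z - 7)/(z^2 - 8*z + 12)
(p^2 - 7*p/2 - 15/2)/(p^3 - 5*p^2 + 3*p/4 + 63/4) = 2*(p - 5)/(2*p^2 - 13*p + 21)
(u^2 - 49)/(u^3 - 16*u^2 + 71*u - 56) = (u + 7)/(u^2 - 9*u + 8)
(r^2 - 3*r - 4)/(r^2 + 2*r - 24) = (r + 1)/(r + 6)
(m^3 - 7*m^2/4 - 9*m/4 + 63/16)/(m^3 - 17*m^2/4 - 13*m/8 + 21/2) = (m - 3/2)/(m - 4)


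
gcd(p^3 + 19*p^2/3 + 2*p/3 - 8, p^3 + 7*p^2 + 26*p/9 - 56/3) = p + 6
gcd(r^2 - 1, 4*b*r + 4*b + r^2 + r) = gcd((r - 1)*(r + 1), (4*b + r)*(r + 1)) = r + 1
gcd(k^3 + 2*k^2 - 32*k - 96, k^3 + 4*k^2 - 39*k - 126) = k - 6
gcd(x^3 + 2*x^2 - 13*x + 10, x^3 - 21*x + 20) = x^2 + 4*x - 5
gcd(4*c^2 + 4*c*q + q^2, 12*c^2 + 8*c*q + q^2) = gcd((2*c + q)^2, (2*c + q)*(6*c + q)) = 2*c + q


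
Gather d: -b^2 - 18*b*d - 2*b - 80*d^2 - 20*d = -b^2 - 2*b - 80*d^2 + d*(-18*b - 20)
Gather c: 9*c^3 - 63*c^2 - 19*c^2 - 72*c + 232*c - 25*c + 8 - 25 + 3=9*c^3 - 82*c^2 + 135*c - 14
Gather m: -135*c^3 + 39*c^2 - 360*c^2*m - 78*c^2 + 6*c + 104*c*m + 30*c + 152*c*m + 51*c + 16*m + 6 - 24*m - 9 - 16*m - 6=-135*c^3 - 39*c^2 + 87*c + m*(-360*c^2 + 256*c - 24) - 9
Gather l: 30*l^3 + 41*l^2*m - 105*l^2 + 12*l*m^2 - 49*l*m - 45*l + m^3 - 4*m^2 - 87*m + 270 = 30*l^3 + l^2*(41*m - 105) + l*(12*m^2 - 49*m - 45) + m^3 - 4*m^2 - 87*m + 270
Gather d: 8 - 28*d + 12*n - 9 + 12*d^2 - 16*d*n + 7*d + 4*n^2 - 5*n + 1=12*d^2 + d*(-16*n - 21) + 4*n^2 + 7*n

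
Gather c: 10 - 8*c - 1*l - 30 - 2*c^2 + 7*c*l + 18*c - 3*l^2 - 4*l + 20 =-2*c^2 + c*(7*l + 10) - 3*l^2 - 5*l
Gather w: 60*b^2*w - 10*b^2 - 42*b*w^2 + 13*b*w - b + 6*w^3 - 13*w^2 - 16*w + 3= -10*b^2 - b + 6*w^3 + w^2*(-42*b - 13) + w*(60*b^2 + 13*b - 16) + 3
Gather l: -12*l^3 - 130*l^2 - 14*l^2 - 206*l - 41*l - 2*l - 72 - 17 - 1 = -12*l^3 - 144*l^2 - 249*l - 90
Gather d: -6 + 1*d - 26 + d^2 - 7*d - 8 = d^2 - 6*d - 40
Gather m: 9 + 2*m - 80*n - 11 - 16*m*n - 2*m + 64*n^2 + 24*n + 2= -16*m*n + 64*n^2 - 56*n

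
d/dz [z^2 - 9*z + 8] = 2*z - 9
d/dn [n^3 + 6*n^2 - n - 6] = 3*n^2 + 12*n - 1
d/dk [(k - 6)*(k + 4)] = 2*k - 2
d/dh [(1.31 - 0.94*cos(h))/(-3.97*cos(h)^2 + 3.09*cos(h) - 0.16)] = (3.7318*cos(h)^2 - 10.4014*cos(h) + 3.8975)*sin(h)/(15.7609*cos(h)^4 - 24.5346*cos(h)^3 + 10.8185*cos(h)^2 - 0.9888*cos(h) + 0.0256)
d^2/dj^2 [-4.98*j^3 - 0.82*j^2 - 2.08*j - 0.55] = -29.88*j - 1.64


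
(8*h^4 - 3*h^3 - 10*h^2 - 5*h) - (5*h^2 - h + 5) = 8*h^4 - 3*h^3 - 15*h^2 - 4*h - 5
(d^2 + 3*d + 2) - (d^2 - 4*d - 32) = 7*d + 34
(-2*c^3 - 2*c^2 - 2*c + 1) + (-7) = -2*c^3 - 2*c^2 - 2*c - 6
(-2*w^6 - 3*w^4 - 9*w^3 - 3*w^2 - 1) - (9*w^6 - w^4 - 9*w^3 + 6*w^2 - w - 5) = -11*w^6 - 2*w^4 - 9*w^2 + w + 4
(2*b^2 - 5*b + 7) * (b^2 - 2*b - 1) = 2*b^4 - 9*b^3 + 15*b^2 - 9*b - 7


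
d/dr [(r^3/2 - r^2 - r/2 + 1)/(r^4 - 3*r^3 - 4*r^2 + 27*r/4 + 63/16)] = 8*(-16*r^6 + 64*r^5 - 112*r^4 - 8*r^3 + 197*r^2 + 4*r - 279)/(256*r^8 - 1536*r^7 + 256*r^6 + 9600*r^5 - 4256*r^4 - 19872*r^3 + 3600*r^2 + 13608*r + 3969)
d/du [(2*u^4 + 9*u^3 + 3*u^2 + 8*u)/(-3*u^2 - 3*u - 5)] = (-12*u^5 - 45*u^4 - 94*u^3 - 120*u^2 - 30*u - 40)/(9*u^4 + 18*u^3 + 39*u^2 + 30*u + 25)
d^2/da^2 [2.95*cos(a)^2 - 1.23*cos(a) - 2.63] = 1.23*cos(a) - 5.9*cos(2*a)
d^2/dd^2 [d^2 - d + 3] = 2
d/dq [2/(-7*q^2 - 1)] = 28*q/(7*q^2 + 1)^2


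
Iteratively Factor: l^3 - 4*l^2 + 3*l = (l - 3)*(l^2 - l) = l*(l - 3)*(l - 1)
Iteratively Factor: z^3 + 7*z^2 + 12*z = (z + 4)*(z^2 + 3*z) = z*(z + 4)*(z + 3)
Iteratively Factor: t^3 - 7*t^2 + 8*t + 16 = (t + 1)*(t^2 - 8*t + 16) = (t - 4)*(t + 1)*(t - 4)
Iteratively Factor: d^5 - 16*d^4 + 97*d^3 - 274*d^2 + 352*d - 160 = (d - 2)*(d^4 - 14*d^3 + 69*d^2 - 136*d + 80) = (d - 5)*(d - 2)*(d^3 - 9*d^2 + 24*d - 16) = (d - 5)*(d - 2)*(d - 1)*(d^2 - 8*d + 16) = (d - 5)*(d - 4)*(d - 2)*(d - 1)*(d - 4)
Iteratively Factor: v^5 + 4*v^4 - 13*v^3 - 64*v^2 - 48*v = (v - 4)*(v^4 + 8*v^3 + 19*v^2 + 12*v) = v*(v - 4)*(v^3 + 8*v^2 + 19*v + 12) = v*(v - 4)*(v + 1)*(v^2 + 7*v + 12) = v*(v - 4)*(v + 1)*(v + 3)*(v + 4)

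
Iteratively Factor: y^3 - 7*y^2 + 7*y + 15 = (y - 5)*(y^2 - 2*y - 3) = (y - 5)*(y + 1)*(y - 3)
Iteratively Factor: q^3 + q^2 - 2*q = (q - 1)*(q^2 + 2*q) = q*(q - 1)*(q + 2)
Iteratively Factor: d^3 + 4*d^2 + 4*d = (d + 2)*(d^2 + 2*d) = (d + 2)^2*(d)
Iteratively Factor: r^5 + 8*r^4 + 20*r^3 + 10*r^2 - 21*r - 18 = (r + 2)*(r^4 + 6*r^3 + 8*r^2 - 6*r - 9) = (r - 1)*(r + 2)*(r^3 + 7*r^2 + 15*r + 9) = (r - 1)*(r + 2)*(r + 3)*(r^2 + 4*r + 3) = (r - 1)*(r + 2)*(r + 3)^2*(r + 1)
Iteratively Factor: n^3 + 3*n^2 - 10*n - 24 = (n + 2)*(n^2 + n - 12) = (n + 2)*(n + 4)*(n - 3)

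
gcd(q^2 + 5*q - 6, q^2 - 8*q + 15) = 1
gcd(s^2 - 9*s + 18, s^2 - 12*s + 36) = s - 6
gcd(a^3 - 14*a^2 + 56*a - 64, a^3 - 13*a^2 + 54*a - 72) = a - 4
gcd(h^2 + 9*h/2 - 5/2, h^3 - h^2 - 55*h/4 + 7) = h - 1/2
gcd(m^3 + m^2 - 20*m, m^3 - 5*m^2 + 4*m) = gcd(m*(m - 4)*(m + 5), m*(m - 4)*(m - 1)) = m^2 - 4*m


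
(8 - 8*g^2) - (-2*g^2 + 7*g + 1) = -6*g^2 - 7*g + 7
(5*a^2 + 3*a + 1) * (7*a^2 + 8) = 35*a^4 + 21*a^3 + 47*a^2 + 24*a + 8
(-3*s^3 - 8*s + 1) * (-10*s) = 30*s^4 + 80*s^2 - 10*s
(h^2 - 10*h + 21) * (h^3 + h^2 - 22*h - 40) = h^5 - 9*h^4 - 11*h^3 + 201*h^2 - 62*h - 840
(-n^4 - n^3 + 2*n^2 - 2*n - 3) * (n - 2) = -n^5 + n^4 + 4*n^3 - 6*n^2 + n + 6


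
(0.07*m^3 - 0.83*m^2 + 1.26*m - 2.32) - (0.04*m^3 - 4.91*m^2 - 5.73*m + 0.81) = 0.03*m^3 + 4.08*m^2 + 6.99*m - 3.13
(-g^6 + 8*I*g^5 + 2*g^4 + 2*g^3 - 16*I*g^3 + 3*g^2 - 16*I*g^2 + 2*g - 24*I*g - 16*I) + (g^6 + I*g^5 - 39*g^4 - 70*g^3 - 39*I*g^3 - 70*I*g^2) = 9*I*g^5 - 37*g^4 - 68*g^3 - 55*I*g^3 + 3*g^2 - 86*I*g^2 + 2*g - 24*I*g - 16*I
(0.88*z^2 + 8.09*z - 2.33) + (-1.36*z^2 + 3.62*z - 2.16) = -0.48*z^2 + 11.71*z - 4.49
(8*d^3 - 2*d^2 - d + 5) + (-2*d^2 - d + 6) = 8*d^3 - 4*d^2 - 2*d + 11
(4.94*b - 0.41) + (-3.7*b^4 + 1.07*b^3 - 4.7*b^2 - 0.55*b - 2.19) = -3.7*b^4 + 1.07*b^3 - 4.7*b^2 + 4.39*b - 2.6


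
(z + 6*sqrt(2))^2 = z^2 + 12*sqrt(2)*z + 72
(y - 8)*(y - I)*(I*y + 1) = I*y^3 + 2*y^2 - 8*I*y^2 - 16*y - I*y + 8*I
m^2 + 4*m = m*(m + 4)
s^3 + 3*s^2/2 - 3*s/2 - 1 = (s - 1)*(s + 1/2)*(s + 2)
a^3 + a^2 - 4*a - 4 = (a - 2)*(a + 1)*(a + 2)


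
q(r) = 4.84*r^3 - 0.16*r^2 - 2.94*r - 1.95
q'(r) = 14.52*r^2 - 0.32*r - 2.94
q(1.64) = 14.15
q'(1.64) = 35.59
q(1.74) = 17.95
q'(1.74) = 40.46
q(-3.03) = -129.15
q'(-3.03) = 131.34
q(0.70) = -2.43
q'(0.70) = 3.95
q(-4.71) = -497.37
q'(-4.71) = 320.68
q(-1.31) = -9.25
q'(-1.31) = 22.40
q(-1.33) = -9.71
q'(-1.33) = 23.17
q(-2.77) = -97.90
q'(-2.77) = 109.36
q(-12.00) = -8353.23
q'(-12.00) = 2091.78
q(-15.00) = -16328.85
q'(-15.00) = 3268.86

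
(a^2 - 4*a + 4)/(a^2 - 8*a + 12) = (a - 2)/(a - 6)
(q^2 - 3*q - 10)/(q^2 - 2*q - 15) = (q + 2)/(q + 3)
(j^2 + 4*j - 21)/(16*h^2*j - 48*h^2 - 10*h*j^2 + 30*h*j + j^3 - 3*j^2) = (j + 7)/(16*h^2 - 10*h*j + j^2)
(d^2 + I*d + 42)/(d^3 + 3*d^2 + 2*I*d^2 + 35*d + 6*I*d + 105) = (d - 6*I)/(d^2 + d*(3 - 5*I) - 15*I)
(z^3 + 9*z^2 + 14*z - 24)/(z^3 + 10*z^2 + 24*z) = (z - 1)/z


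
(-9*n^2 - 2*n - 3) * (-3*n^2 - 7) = 27*n^4 + 6*n^3 + 72*n^2 + 14*n + 21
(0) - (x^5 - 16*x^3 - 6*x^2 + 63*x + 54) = -x^5 + 16*x^3 + 6*x^2 - 63*x - 54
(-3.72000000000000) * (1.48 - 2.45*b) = 9.114*b - 5.5056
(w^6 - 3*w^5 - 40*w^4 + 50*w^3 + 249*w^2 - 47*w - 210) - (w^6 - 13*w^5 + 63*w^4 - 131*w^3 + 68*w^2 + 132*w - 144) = 10*w^5 - 103*w^4 + 181*w^3 + 181*w^2 - 179*w - 66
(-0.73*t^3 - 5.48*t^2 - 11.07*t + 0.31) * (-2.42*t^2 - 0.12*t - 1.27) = 1.7666*t^5 + 13.3492*t^4 + 28.3741*t^3 + 7.5378*t^2 + 14.0217*t - 0.3937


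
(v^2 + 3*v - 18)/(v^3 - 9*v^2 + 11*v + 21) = (v + 6)/(v^2 - 6*v - 7)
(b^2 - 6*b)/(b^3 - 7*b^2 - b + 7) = b*(b - 6)/(b^3 - 7*b^2 - b + 7)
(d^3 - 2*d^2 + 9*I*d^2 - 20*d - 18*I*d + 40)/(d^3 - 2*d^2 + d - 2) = (d^2 + 9*I*d - 20)/(d^2 + 1)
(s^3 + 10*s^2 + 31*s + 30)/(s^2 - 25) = (s^2 + 5*s + 6)/(s - 5)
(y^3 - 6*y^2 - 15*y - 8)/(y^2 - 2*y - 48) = (y^2 + 2*y + 1)/(y + 6)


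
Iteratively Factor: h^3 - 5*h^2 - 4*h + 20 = (h - 5)*(h^2 - 4) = (h - 5)*(h - 2)*(h + 2)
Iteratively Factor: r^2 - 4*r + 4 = (r - 2)*(r - 2)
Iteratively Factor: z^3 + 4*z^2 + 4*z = (z)*(z^2 + 4*z + 4) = z*(z + 2)*(z + 2)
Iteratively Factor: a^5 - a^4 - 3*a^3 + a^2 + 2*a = (a - 1)*(a^4 - 3*a^2 - 2*a) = (a - 2)*(a - 1)*(a^3 + 2*a^2 + a) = a*(a - 2)*(a - 1)*(a^2 + 2*a + 1) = a*(a - 2)*(a - 1)*(a + 1)*(a + 1)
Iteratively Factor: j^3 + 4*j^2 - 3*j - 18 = (j + 3)*(j^2 + j - 6) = (j - 2)*(j + 3)*(j + 3)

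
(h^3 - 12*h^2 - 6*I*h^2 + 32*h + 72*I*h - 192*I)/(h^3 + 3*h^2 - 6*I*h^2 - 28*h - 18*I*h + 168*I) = (h - 8)/(h + 7)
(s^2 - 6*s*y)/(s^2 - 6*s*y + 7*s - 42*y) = s/(s + 7)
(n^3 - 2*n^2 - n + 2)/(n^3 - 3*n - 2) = (n - 1)/(n + 1)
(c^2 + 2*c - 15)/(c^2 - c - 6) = (c + 5)/(c + 2)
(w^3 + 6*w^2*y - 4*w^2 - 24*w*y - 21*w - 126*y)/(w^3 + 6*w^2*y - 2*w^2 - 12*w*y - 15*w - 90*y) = (w - 7)/(w - 5)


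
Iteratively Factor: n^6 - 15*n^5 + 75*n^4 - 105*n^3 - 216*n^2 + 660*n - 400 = (n - 5)*(n^5 - 10*n^4 + 25*n^3 + 20*n^2 - 116*n + 80) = (n - 5)*(n - 4)*(n^4 - 6*n^3 + n^2 + 24*n - 20) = (n - 5)*(n - 4)*(n + 2)*(n^3 - 8*n^2 + 17*n - 10) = (n - 5)^2*(n - 4)*(n + 2)*(n^2 - 3*n + 2) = (n - 5)^2*(n - 4)*(n - 2)*(n + 2)*(n - 1)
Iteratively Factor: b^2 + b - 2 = (b - 1)*(b + 2)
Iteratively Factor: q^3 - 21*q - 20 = (q - 5)*(q^2 + 5*q + 4) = (q - 5)*(q + 1)*(q + 4)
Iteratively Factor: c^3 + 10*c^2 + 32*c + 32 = (c + 4)*(c^2 + 6*c + 8) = (c + 2)*(c + 4)*(c + 4)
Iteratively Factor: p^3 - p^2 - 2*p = (p - 2)*(p^2 + p) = p*(p - 2)*(p + 1)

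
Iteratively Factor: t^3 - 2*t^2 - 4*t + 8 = (t + 2)*(t^2 - 4*t + 4) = (t - 2)*(t + 2)*(t - 2)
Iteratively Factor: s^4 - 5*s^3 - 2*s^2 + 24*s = (s + 2)*(s^3 - 7*s^2 + 12*s) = s*(s + 2)*(s^2 - 7*s + 12) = s*(s - 4)*(s + 2)*(s - 3)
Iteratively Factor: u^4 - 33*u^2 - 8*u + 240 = (u - 5)*(u^3 + 5*u^2 - 8*u - 48) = (u - 5)*(u + 4)*(u^2 + u - 12) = (u - 5)*(u - 3)*(u + 4)*(u + 4)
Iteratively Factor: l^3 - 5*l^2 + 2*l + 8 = (l - 4)*(l^2 - l - 2) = (l - 4)*(l - 2)*(l + 1)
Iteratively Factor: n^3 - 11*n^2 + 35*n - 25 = (n - 5)*(n^2 - 6*n + 5) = (n - 5)*(n - 1)*(n - 5)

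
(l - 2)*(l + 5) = l^2 + 3*l - 10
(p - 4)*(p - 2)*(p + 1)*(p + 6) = p^4 + p^3 - 28*p^2 + 20*p + 48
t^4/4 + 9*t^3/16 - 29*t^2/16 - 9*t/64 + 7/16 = (t/4 + 1)*(t - 7/4)*(t - 1/2)*(t + 1/2)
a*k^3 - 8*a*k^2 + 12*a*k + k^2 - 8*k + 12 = (k - 6)*(k - 2)*(a*k + 1)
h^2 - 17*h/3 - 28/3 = (h - 7)*(h + 4/3)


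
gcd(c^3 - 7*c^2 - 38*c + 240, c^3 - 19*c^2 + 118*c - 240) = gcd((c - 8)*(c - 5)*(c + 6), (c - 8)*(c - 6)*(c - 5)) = c^2 - 13*c + 40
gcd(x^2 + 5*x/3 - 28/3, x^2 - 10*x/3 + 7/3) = x - 7/3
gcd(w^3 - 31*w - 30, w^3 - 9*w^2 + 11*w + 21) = w + 1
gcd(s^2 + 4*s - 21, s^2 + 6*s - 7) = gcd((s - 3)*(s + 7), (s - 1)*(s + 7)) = s + 7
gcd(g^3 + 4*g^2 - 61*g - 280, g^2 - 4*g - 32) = g - 8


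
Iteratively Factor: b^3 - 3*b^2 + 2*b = (b - 2)*(b^2 - b) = (b - 2)*(b - 1)*(b)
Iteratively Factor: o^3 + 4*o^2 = (o)*(o^2 + 4*o) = o^2*(o + 4)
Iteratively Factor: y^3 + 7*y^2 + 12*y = (y + 4)*(y^2 + 3*y) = y*(y + 4)*(y + 3)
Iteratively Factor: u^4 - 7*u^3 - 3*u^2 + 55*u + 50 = (u - 5)*(u^3 - 2*u^2 - 13*u - 10) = (u - 5)*(u + 1)*(u^2 - 3*u - 10) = (u - 5)*(u + 1)*(u + 2)*(u - 5)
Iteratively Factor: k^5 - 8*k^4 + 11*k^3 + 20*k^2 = (k - 4)*(k^4 - 4*k^3 - 5*k^2) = k*(k - 4)*(k^3 - 4*k^2 - 5*k) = k^2*(k - 4)*(k^2 - 4*k - 5) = k^2*(k - 4)*(k + 1)*(k - 5)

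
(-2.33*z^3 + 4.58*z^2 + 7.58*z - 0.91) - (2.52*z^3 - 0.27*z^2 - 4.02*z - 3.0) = -4.85*z^3 + 4.85*z^2 + 11.6*z + 2.09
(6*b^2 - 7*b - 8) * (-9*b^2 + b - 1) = -54*b^4 + 69*b^3 + 59*b^2 - b + 8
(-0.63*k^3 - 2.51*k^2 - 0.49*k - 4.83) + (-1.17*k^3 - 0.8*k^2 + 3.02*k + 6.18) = -1.8*k^3 - 3.31*k^2 + 2.53*k + 1.35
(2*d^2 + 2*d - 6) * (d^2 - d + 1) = 2*d^4 - 6*d^2 + 8*d - 6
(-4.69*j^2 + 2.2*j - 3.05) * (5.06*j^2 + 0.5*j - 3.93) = -23.7314*j^4 + 8.787*j^3 + 4.0987*j^2 - 10.171*j + 11.9865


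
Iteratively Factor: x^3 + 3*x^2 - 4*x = (x)*(x^2 + 3*x - 4) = x*(x + 4)*(x - 1)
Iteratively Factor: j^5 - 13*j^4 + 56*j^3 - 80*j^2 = (j - 4)*(j^4 - 9*j^3 + 20*j^2) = (j - 4)^2*(j^3 - 5*j^2) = (j - 5)*(j - 4)^2*(j^2) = j*(j - 5)*(j - 4)^2*(j)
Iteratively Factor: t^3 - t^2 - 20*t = (t + 4)*(t^2 - 5*t) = (t - 5)*(t + 4)*(t)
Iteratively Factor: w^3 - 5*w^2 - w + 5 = (w - 1)*(w^2 - 4*w - 5) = (w - 1)*(w + 1)*(w - 5)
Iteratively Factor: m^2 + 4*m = (m)*(m + 4)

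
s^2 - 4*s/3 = s*(s - 4/3)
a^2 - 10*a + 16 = (a - 8)*(a - 2)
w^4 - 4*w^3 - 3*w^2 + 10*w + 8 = (w - 4)*(w - 2)*(w + 1)^2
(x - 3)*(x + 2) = x^2 - x - 6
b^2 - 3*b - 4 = (b - 4)*(b + 1)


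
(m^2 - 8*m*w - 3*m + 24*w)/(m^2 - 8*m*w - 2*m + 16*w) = (m - 3)/(m - 2)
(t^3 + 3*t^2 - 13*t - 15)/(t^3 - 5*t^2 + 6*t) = (t^2 + 6*t + 5)/(t*(t - 2))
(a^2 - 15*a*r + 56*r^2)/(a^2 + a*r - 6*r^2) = (a^2 - 15*a*r + 56*r^2)/(a^2 + a*r - 6*r^2)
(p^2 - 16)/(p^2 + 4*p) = (p - 4)/p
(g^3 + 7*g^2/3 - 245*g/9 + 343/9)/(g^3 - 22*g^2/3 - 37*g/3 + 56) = (3*g^2 + 14*g - 49)/(3*(g^2 - 5*g - 24))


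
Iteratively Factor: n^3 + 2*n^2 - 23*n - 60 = (n + 4)*(n^2 - 2*n - 15) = (n - 5)*(n + 4)*(n + 3)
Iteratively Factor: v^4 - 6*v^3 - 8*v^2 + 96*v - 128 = (v - 4)*(v^3 - 2*v^2 - 16*v + 32) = (v - 4)^2*(v^2 + 2*v - 8) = (v - 4)^2*(v + 4)*(v - 2)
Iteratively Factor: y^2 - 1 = (y - 1)*(y + 1)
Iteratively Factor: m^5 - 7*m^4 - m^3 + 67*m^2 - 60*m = (m - 5)*(m^4 - 2*m^3 - 11*m^2 + 12*m) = (m - 5)*(m - 4)*(m^3 + 2*m^2 - 3*m) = (m - 5)*(m - 4)*(m + 3)*(m^2 - m) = m*(m - 5)*(m - 4)*(m + 3)*(m - 1)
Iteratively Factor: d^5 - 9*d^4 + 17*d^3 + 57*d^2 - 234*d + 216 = (d - 3)*(d^4 - 6*d^3 - d^2 + 54*d - 72) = (d - 3)^2*(d^3 - 3*d^2 - 10*d + 24) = (d - 3)^2*(d + 3)*(d^2 - 6*d + 8) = (d - 4)*(d - 3)^2*(d + 3)*(d - 2)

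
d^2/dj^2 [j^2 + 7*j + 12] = 2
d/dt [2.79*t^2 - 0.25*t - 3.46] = 5.58*t - 0.25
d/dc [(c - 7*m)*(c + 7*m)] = 2*c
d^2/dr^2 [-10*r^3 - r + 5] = -60*r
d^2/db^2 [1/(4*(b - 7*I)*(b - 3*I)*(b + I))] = (3*b^4 - 36*I*b^3 - 138*b^2 + 180*I*b + 155)/(b^9 - 27*I*b^8 - 276*b^7 + 1260*I*b^6 + 1902*b^5 + 3222*I*b^4 + 9820*b^3 + 4284*I*b^2 + 14553*b + 9261*I)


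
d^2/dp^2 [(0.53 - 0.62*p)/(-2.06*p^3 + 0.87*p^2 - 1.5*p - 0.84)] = (15.786192*p^5 - 33.65628*p^4 + 12.304812*p^3 - 25.107318*p^2 + 12.371148*p - 4.722048)/(8.741816*p^9 - 11.075796*p^8 + 23.773842*p^7 - 6.094431*p^6 + 8.278362*p^5 + 11.608488*p^4 + 1.158408*p^3 + 3.828384*p^2 + 3.1752*p + 0.592704)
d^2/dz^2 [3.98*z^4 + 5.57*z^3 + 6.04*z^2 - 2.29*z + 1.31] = 47.76*z^2 + 33.42*z + 12.08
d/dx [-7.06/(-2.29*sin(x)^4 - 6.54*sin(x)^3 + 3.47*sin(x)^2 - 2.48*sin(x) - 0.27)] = (-64.6696*sin(x)^3 - 138.5172*sin(x)^2 + 48.9964*sin(x) - 17.5088)*cos(x)/(2.29*sin(x)^4 + 6.54*sin(x)^3 - 3.47*sin(x)^2 + 2.48*sin(x) + 0.27)^2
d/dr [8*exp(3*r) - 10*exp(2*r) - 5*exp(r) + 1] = (24*exp(2*r) - 20*exp(r) - 5)*exp(r)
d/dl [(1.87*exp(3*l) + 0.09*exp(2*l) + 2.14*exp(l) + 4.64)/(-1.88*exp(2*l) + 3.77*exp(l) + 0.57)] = (-3.5156*exp(4*l) + 14.0998*exp(3*l) + 7.5602*exp(2*l) + 17.549*exp(l) - 16.273)*exp(l)/(3.5344*exp(4*l) - 14.1752*exp(3*l) + 12.0697*exp(2*l) + 4.2978*exp(l) + 0.3249)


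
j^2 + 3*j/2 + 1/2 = (j + 1/2)*(j + 1)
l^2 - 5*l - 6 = (l - 6)*(l + 1)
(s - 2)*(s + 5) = s^2 + 3*s - 10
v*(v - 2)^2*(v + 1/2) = v^4 - 7*v^3/2 + 2*v^2 + 2*v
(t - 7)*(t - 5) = t^2 - 12*t + 35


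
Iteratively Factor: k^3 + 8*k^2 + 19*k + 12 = (k + 3)*(k^2 + 5*k + 4) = (k + 1)*(k + 3)*(k + 4)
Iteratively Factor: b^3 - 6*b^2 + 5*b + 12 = (b + 1)*(b^2 - 7*b + 12) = (b - 3)*(b + 1)*(b - 4)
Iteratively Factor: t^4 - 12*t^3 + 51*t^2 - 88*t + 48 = (t - 4)*(t^3 - 8*t^2 + 19*t - 12) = (t - 4)*(t - 1)*(t^2 - 7*t + 12) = (t - 4)*(t - 3)*(t - 1)*(t - 4)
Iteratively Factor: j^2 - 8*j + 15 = (j - 3)*(j - 5)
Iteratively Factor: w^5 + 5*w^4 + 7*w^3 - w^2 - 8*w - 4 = (w + 1)*(w^4 + 4*w^3 + 3*w^2 - 4*w - 4) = (w - 1)*(w + 1)*(w^3 + 5*w^2 + 8*w + 4) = (w - 1)*(w + 1)*(w + 2)*(w^2 + 3*w + 2) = (w - 1)*(w + 1)^2*(w + 2)*(w + 2)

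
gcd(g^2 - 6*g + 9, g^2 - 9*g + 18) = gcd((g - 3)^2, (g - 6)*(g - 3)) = g - 3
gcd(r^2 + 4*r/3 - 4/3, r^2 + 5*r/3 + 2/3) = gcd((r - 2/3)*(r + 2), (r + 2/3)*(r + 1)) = 1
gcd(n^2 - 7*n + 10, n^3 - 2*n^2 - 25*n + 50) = n^2 - 7*n + 10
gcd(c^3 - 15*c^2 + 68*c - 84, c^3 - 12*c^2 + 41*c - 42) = c^2 - 9*c + 14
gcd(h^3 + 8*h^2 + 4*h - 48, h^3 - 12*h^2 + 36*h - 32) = h - 2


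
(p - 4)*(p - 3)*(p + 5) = p^3 - 2*p^2 - 23*p + 60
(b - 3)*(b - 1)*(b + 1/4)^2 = b^4 - 7*b^3/2 + 17*b^2/16 + 5*b/4 + 3/16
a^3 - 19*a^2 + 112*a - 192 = (a - 8)^2*(a - 3)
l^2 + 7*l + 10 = (l + 2)*(l + 5)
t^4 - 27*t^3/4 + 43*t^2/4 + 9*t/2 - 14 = (t - 4)*(t - 2)*(t - 7/4)*(t + 1)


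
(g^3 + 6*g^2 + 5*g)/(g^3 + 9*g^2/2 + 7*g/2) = 2*(g + 5)/(2*g + 7)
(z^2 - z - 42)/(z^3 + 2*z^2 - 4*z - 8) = (z^2 - z - 42)/(z^3 + 2*z^2 - 4*z - 8)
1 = 1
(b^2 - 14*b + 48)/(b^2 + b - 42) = (b - 8)/(b + 7)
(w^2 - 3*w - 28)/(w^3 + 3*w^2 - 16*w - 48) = (w - 7)/(w^2 - w - 12)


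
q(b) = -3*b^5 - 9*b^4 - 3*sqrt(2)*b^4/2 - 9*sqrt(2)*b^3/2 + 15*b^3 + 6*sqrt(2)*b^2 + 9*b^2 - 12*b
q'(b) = -15*b^4 - 36*b^3 - 6*sqrt(2)*b^3 - 27*sqrt(2)*b^2/2 + 45*b^2 + 12*sqrt(2)*b + 18*b - 12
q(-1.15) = 10.37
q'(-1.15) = 23.47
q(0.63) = -0.51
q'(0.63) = 6.83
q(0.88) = 0.61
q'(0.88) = -0.47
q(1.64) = -50.60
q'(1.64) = -189.70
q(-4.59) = 763.99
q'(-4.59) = -1982.81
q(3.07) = -1428.17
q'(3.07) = -2280.05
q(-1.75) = -26.80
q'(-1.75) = 103.87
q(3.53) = -2815.81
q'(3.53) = -3851.60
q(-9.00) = 99408.65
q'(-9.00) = -64213.41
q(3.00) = -1275.29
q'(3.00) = -2090.02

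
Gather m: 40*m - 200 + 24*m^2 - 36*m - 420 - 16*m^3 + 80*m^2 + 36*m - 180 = -16*m^3 + 104*m^2 + 40*m - 800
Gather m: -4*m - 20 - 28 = -4*m - 48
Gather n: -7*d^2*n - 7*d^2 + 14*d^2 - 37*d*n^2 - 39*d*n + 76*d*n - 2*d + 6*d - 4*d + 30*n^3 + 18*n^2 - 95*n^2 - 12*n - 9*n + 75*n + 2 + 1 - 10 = 7*d^2 + 30*n^3 + n^2*(-37*d - 77) + n*(-7*d^2 + 37*d + 54) - 7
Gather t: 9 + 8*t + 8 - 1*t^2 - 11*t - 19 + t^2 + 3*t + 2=0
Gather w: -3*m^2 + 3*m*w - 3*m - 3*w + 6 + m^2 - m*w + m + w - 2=-2*m^2 - 2*m + w*(2*m - 2) + 4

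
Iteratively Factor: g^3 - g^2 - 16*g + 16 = (g - 4)*(g^2 + 3*g - 4) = (g - 4)*(g + 4)*(g - 1)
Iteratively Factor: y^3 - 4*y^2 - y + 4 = (y - 4)*(y^2 - 1) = (y - 4)*(y - 1)*(y + 1)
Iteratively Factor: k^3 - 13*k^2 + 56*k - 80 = (k - 4)*(k^2 - 9*k + 20) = (k - 4)^2*(k - 5)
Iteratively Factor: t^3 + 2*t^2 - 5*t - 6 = (t + 1)*(t^2 + t - 6) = (t + 1)*(t + 3)*(t - 2)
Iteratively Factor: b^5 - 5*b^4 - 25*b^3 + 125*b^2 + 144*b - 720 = (b - 4)*(b^4 - b^3 - 29*b^2 + 9*b + 180) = (b - 4)*(b + 4)*(b^3 - 5*b^2 - 9*b + 45) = (b - 4)*(b - 3)*(b + 4)*(b^2 - 2*b - 15) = (b - 4)*(b - 3)*(b + 3)*(b + 4)*(b - 5)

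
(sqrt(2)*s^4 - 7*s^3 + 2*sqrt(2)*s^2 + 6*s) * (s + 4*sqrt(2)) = sqrt(2)*s^5 + s^4 - 26*sqrt(2)*s^3 + 22*s^2 + 24*sqrt(2)*s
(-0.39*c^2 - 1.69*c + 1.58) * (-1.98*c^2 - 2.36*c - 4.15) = 0.7722*c^4 + 4.2666*c^3 + 2.4785*c^2 + 3.2847*c - 6.557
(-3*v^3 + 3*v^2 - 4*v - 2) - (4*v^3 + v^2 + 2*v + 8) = -7*v^3 + 2*v^2 - 6*v - 10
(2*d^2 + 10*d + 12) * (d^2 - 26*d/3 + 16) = 2*d^4 - 22*d^3/3 - 128*d^2/3 + 56*d + 192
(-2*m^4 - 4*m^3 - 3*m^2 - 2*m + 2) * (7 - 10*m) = 20*m^5 + 26*m^4 + 2*m^3 - m^2 - 34*m + 14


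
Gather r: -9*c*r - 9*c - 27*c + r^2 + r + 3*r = -36*c + r^2 + r*(4 - 9*c)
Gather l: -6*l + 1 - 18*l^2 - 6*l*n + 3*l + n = -18*l^2 + l*(-6*n - 3) + n + 1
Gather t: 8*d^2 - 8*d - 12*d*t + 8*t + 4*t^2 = 8*d^2 - 8*d + 4*t^2 + t*(8 - 12*d)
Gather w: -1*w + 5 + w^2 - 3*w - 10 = w^2 - 4*w - 5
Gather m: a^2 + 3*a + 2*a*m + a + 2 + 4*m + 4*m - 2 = a^2 + 4*a + m*(2*a + 8)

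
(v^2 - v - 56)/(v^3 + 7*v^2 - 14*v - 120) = (v^2 - v - 56)/(v^3 + 7*v^2 - 14*v - 120)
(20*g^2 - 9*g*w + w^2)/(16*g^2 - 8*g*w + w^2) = (-5*g + w)/(-4*g + w)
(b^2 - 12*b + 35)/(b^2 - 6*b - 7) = (b - 5)/(b + 1)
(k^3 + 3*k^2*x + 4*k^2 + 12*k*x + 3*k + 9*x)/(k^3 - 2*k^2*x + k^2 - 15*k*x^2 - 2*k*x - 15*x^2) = (-k - 3)/(-k + 5*x)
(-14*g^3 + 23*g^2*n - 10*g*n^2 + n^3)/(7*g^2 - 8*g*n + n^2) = -2*g + n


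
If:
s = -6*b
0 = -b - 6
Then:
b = -6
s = 36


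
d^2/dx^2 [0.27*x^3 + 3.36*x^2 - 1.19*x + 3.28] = 1.62*x + 6.72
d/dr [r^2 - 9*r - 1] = 2*r - 9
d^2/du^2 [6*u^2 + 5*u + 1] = 12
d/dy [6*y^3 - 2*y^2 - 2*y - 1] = 18*y^2 - 4*y - 2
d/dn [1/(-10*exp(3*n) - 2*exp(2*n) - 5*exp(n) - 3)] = (30*exp(2*n) + 4*exp(n) + 5)*exp(n)/(10*exp(3*n) + 2*exp(2*n) + 5*exp(n) + 3)^2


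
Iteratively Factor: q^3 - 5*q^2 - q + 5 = (q + 1)*(q^2 - 6*q + 5) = (q - 1)*(q + 1)*(q - 5)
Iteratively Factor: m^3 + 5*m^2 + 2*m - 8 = (m + 2)*(m^2 + 3*m - 4) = (m + 2)*(m + 4)*(m - 1)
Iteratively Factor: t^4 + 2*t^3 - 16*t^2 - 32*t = (t - 4)*(t^3 + 6*t^2 + 8*t) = (t - 4)*(t + 4)*(t^2 + 2*t) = (t - 4)*(t + 2)*(t + 4)*(t)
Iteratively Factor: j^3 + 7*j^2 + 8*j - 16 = (j + 4)*(j^2 + 3*j - 4) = (j - 1)*(j + 4)*(j + 4)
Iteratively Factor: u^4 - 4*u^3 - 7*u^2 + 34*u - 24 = (u - 4)*(u^3 - 7*u + 6) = (u - 4)*(u - 2)*(u^2 + 2*u - 3) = (u - 4)*(u - 2)*(u - 1)*(u + 3)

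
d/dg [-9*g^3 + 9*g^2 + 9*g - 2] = -27*g^2 + 18*g + 9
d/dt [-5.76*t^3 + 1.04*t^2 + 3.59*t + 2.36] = -17.28*t^2 + 2.08*t + 3.59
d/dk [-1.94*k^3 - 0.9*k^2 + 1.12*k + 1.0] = -5.82*k^2 - 1.8*k + 1.12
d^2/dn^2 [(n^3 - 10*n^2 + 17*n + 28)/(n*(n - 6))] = 14*(-n^3 + 12*n^2 - 72*n + 144)/(n^3*(n^3 - 18*n^2 + 108*n - 216))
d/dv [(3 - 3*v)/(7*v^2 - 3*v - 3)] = 3*(7*v^2 - 14*v + 6)/(49*v^4 - 42*v^3 - 33*v^2 + 18*v + 9)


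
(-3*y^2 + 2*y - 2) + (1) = -3*y^2 + 2*y - 1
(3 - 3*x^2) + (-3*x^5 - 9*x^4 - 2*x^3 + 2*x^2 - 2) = -3*x^5 - 9*x^4 - 2*x^3 - x^2 + 1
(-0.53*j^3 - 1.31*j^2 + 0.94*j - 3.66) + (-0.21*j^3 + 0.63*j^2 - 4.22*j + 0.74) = -0.74*j^3 - 0.68*j^2 - 3.28*j - 2.92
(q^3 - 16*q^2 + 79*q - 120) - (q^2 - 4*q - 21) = q^3 - 17*q^2 + 83*q - 99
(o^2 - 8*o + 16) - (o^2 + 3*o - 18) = 34 - 11*o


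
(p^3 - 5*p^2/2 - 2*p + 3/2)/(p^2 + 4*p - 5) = (2*p^3 - 5*p^2 - 4*p + 3)/(2*(p^2 + 4*p - 5))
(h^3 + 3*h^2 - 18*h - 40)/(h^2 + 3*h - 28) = (h^2 + 7*h + 10)/(h + 7)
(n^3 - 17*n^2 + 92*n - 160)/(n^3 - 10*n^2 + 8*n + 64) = (n - 5)/(n + 2)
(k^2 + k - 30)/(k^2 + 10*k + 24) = (k - 5)/(k + 4)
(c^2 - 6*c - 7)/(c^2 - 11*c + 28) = (c + 1)/(c - 4)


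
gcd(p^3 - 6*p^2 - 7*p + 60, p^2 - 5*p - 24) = p + 3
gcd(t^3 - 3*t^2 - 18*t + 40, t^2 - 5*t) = t - 5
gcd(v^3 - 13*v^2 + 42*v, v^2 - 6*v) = v^2 - 6*v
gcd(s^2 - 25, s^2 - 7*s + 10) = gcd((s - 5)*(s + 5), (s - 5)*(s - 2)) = s - 5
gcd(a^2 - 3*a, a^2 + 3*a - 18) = a - 3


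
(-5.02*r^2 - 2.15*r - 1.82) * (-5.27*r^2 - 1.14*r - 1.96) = 26.4554*r^4 + 17.0533*r^3 + 21.8816*r^2 + 6.2888*r + 3.5672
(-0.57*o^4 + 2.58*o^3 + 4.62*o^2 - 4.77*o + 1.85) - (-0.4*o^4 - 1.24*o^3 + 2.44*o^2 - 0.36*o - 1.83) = -0.17*o^4 + 3.82*o^3 + 2.18*o^2 - 4.41*o + 3.68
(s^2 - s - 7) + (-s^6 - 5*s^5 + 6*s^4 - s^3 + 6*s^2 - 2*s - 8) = -s^6 - 5*s^5 + 6*s^4 - s^3 + 7*s^2 - 3*s - 15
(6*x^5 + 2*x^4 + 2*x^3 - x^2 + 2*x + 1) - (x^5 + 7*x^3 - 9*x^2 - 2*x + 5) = 5*x^5 + 2*x^4 - 5*x^3 + 8*x^2 + 4*x - 4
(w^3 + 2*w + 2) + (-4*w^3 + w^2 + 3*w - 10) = -3*w^3 + w^2 + 5*w - 8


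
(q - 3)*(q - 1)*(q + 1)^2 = q^4 - 2*q^3 - 4*q^2 + 2*q + 3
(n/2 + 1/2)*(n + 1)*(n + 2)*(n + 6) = n^4/2 + 5*n^3 + 29*n^2/2 + 16*n + 6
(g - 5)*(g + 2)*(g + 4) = g^3 + g^2 - 22*g - 40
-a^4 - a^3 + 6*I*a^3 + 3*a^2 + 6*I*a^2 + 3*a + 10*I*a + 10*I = (a - 5*I)*(a - 2*I)*(-I*a + 1)*(-I*a - I)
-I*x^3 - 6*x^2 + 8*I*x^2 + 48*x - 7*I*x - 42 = (x - 7)*(x - 6*I)*(-I*x + I)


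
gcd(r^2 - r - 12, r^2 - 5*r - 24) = r + 3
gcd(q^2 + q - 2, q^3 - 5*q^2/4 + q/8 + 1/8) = q - 1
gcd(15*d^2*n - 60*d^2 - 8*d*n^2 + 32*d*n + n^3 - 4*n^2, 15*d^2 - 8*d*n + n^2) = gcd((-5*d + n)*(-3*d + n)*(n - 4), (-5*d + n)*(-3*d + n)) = 15*d^2 - 8*d*n + n^2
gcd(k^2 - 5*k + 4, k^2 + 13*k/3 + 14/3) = 1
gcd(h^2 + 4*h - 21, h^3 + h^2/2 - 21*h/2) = h - 3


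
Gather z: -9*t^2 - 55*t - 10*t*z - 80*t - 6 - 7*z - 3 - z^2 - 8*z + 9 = -9*t^2 - 135*t - z^2 + z*(-10*t - 15)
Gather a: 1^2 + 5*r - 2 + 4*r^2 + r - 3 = 4*r^2 + 6*r - 4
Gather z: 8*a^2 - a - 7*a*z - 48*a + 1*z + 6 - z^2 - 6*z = 8*a^2 - 49*a - z^2 + z*(-7*a - 5) + 6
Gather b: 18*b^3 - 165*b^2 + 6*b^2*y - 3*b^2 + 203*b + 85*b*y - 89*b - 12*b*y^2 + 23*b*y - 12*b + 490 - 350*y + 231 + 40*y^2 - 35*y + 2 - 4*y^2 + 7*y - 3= 18*b^3 + b^2*(6*y - 168) + b*(-12*y^2 + 108*y + 102) + 36*y^2 - 378*y + 720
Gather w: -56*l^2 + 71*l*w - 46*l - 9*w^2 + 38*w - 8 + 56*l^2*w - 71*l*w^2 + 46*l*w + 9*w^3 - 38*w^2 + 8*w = -56*l^2 - 46*l + 9*w^3 + w^2*(-71*l - 47) + w*(56*l^2 + 117*l + 46) - 8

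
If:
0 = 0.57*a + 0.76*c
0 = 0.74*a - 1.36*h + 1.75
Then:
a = 1.83783783783784*h - 2.36486486486486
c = 1.77364864864865 - 1.37837837837838*h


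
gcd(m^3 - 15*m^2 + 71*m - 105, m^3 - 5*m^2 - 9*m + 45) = m^2 - 8*m + 15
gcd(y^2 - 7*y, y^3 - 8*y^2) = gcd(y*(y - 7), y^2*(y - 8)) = y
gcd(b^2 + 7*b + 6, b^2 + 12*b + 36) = b + 6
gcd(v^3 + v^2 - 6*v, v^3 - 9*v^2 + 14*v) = v^2 - 2*v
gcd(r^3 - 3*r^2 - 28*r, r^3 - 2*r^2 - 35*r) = r^2 - 7*r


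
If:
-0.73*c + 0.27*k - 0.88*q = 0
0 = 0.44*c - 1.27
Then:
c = 2.89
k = 3.25925925925926*q + 7.80387205387205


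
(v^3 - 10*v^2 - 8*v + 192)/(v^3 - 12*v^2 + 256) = (v - 6)/(v - 8)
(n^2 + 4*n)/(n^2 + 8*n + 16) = n/(n + 4)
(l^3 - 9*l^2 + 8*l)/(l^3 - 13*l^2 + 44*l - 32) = l/(l - 4)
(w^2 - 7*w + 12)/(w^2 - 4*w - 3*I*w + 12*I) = (w - 3)/(w - 3*I)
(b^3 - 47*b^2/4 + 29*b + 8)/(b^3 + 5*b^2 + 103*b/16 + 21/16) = 4*(b^2 - 12*b + 32)/(4*b^2 + 19*b + 21)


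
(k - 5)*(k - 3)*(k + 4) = k^3 - 4*k^2 - 17*k + 60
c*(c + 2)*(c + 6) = c^3 + 8*c^2 + 12*c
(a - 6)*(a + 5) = a^2 - a - 30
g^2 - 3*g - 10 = (g - 5)*(g + 2)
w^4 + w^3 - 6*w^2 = w^2*(w - 2)*(w + 3)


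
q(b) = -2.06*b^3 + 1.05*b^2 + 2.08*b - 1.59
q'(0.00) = 2.08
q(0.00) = -1.59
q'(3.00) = -47.24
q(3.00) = -41.52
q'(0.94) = -1.41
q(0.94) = -0.42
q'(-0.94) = -5.35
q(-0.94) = -0.91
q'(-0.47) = -0.27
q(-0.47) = -2.12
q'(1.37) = -6.64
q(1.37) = -2.07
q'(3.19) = -54.11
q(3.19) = -51.14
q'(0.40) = 1.93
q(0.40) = -0.72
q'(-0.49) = -0.43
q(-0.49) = -2.11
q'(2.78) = -39.84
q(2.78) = -31.95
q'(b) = -6.18*b^2 + 2.1*b + 2.08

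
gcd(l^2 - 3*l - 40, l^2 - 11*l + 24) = l - 8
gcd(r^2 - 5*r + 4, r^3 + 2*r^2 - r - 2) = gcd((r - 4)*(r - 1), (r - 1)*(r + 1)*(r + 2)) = r - 1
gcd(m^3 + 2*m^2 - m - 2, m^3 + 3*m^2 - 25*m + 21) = m - 1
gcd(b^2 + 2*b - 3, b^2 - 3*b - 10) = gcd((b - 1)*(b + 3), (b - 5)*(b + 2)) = 1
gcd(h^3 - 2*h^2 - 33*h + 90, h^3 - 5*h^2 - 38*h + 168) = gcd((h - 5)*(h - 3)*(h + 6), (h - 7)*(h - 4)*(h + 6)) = h + 6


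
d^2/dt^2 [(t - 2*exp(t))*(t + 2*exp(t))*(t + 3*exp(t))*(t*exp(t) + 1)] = t^4*exp(t) + 12*t^3*exp(2*t) + 8*t^3*exp(t) - 36*t^2*exp(3*t) + 36*t^2*exp(2*t) + 15*t^2*exp(t) - 192*t*exp(4*t) - 48*t*exp(3*t) + 2*t*exp(2*t) + 12*t*exp(t) + 6*t - 96*exp(4*t) - 116*exp(3*t) - 16*exp(2*t) + 6*exp(t)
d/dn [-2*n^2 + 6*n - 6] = 6 - 4*n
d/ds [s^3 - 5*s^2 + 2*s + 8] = 3*s^2 - 10*s + 2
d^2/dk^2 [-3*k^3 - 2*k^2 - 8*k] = -18*k - 4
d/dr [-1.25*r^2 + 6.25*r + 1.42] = 6.25 - 2.5*r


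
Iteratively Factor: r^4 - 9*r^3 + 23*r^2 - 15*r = (r - 3)*(r^3 - 6*r^2 + 5*r) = (r - 3)*(r - 1)*(r^2 - 5*r) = r*(r - 3)*(r - 1)*(r - 5)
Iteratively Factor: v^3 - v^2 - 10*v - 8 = (v - 4)*(v^2 + 3*v + 2) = (v - 4)*(v + 2)*(v + 1)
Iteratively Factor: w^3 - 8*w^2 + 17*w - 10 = (w - 5)*(w^2 - 3*w + 2) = (w - 5)*(w - 2)*(w - 1)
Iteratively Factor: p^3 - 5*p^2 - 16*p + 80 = (p - 4)*(p^2 - p - 20) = (p - 5)*(p - 4)*(p + 4)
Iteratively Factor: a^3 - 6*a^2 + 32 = (a - 4)*(a^2 - 2*a - 8) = (a - 4)*(a + 2)*(a - 4)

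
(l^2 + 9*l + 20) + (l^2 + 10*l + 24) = 2*l^2 + 19*l + 44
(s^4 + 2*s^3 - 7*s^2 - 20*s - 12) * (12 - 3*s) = -3*s^5 + 6*s^4 + 45*s^3 - 24*s^2 - 204*s - 144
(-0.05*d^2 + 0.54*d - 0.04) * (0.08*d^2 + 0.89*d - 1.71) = -0.004*d^4 - 0.0013*d^3 + 0.5629*d^2 - 0.959*d + 0.0684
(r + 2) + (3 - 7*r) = 5 - 6*r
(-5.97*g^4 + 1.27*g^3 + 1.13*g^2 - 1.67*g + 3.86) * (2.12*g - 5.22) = -12.6564*g^5 + 33.8558*g^4 - 4.2338*g^3 - 9.439*g^2 + 16.9006*g - 20.1492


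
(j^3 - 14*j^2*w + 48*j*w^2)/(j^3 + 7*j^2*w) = (j^2 - 14*j*w + 48*w^2)/(j*(j + 7*w))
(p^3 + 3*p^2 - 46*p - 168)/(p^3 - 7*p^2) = 1 + 10/p + 24/p^2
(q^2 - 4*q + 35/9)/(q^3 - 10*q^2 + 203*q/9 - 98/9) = (3*q - 5)/(3*q^2 - 23*q + 14)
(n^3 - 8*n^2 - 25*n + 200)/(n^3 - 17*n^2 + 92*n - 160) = (n + 5)/(n - 4)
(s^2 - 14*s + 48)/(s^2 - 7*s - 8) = (s - 6)/(s + 1)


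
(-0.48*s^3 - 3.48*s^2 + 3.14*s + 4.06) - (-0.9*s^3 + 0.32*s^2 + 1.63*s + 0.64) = 0.42*s^3 - 3.8*s^2 + 1.51*s + 3.42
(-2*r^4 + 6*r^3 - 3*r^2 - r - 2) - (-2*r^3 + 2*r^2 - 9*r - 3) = -2*r^4 + 8*r^3 - 5*r^2 + 8*r + 1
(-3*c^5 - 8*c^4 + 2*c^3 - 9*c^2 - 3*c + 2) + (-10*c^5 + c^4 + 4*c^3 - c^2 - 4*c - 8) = -13*c^5 - 7*c^4 + 6*c^3 - 10*c^2 - 7*c - 6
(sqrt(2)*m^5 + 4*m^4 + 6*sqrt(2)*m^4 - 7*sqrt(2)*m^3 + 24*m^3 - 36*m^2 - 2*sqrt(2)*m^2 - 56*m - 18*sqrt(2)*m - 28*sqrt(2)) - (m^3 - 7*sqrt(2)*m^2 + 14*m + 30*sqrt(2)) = sqrt(2)*m^5 + 4*m^4 + 6*sqrt(2)*m^4 - 7*sqrt(2)*m^3 + 23*m^3 - 36*m^2 + 5*sqrt(2)*m^2 - 70*m - 18*sqrt(2)*m - 58*sqrt(2)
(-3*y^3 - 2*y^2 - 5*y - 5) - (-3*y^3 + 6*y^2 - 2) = -8*y^2 - 5*y - 3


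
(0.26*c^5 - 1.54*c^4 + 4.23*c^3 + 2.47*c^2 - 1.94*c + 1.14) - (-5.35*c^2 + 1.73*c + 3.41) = 0.26*c^5 - 1.54*c^4 + 4.23*c^3 + 7.82*c^2 - 3.67*c - 2.27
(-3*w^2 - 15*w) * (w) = -3*w^3 - 15*w^2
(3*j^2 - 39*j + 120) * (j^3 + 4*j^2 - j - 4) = 3*j^5 - 27*j^4 - 39*j^3 + 507*j^2 + 36*j - 480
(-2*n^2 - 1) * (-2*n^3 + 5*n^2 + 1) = 4*n^5 - 10*n^4 + 2*n^3 - 7*n^2 - 1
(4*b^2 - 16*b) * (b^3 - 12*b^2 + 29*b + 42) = 4*b^5 - 64*b^4 + 308*b^3 - 296*b^2 - 672*b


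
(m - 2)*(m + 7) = m^2 + 5*m - 14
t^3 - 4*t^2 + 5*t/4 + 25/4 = (t - 5/2)^2*(t + 1)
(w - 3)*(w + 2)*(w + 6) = w^3 + 5*w^2 - 12*w - 36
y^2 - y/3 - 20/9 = (y - 5/3)*(y + 4/3)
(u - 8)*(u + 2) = u^2 - 6*u - 16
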